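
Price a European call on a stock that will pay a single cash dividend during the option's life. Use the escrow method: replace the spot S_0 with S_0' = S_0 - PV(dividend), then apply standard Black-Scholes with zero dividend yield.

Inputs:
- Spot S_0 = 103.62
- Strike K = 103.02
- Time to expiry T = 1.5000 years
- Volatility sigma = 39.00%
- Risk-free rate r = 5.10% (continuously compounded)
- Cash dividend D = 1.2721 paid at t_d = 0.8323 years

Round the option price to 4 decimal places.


Answer: Price = 22.3543

Derivation:
PV(D) = D * exp(-r * t_d) = 1.2721 * 0.95844097 = 1.21923276
S_0' = S_0 - PV(D) = 103.6200 - 1.21923276 = 102.40076724
d1 = (ln(S_0'/K) + (r + sigma^2/2)*T) / (sigma*sqrt(T)) = 0.38636212
d2 = d1 - sigma*sqrt(T) = -0.09128838
exp(-rT) = 0.92635291
N(d1) = 0.65038575; N(d2) = 0.46363173
C = S_0' * N(d1) - K * exp(-rT) * N(d2) = 102.40076724 * 0.65038575 - 103.0200 * 0.92635291 * 0.46363173 = 22.3543


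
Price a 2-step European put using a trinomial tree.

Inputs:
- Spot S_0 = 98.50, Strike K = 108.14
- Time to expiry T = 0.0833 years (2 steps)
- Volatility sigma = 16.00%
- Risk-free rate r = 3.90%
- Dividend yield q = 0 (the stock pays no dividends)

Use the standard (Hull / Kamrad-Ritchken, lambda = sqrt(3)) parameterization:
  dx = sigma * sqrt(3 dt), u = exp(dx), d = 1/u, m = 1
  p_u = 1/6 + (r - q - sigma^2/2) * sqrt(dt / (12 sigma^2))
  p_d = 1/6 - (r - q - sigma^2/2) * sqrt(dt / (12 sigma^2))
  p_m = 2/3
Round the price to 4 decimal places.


Answer: Price = V(0,0) = 9.3562

Derivation:
dt = T/N = 0.041650; dx = sigma*sqrt(3*dt) = 0.056557
u = exp(dx) = 1.058187; d = 1/u = 0.945012
p_u = 0.176314, p_m = 0.666667, p_d = 0.157020
Discount per step: exp(-r*dt) = 0.998377
Stock lattice S(k, j) with j the centered position index:
  k=0: S(0,+0) = 98.5000
  k=1: S(1,-1) = 93.0837; S(1,+0) = 98.5000; S(1,+1) = 104.2314
  k=2: S(2,-2) = 87.9653; S(2,-1) = 93.0837; S(2,+0) = 98.5000; S(2,+1) = 104.2314; S(2,+2) = 110.2964
Terminal payoffs V(N, j) = max(K - S_T, 0):
  V(2,-2) = 20.174729; V(2,-1) = 15.056278; V(2,+0) = 9.640000; V(2,+1) = 3.908564; V(2,+2) = 0.000000
Backward induction: V(k, j) = exp(-r*dt) * [p_u * V(k+1, j+1) + p_m * V(k+1, j) + p_d * V(k+1, j-1)]
  V(1,-1) = exp(-r*dt) * [p_u*9.640000 + p_m*15.056278 + p_d*20.174729] = 14.880819
  V(1,+0) = exp(-r*dt) * [p_u*3.908564 + p_m*9.640000 + p_d*15.056278] = 9.464544
  V(1,+1) = exp(-r*dt) * [p_u*0.000000 + p_m*3.908564 + p_d*9.640000] = 4.112692
  V(0,+0) = exp(-r*dt) * [p_u*4.112692 + p_m*9.464544 + p_d*14.880819] = 9.356189


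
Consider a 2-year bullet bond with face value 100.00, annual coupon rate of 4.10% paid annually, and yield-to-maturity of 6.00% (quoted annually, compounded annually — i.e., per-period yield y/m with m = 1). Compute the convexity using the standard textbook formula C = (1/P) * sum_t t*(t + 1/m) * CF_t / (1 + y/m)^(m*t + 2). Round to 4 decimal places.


Coupon per period c = face * coupon_rate / m = 4.100000
Periods per year m = 1; per-period yield y/m = 0.060000
Number of cashflows N = 2
Cashflows (t years, CF_t, discount factor 1/(1+y/m)^(m*t), PV):
  t = 1.0000: CF_t = 4.100000, DF = 0.943396, PV = 3.867925
  t = 2.0000: CF_t = 104.100000, DF = 0.889996, PV = 92.648629
Price P = sum_t PV_t = 96.516554
Convexity numerator sum_t t*(t + 1/m) * CF_t / (1+y/m)^(m*t + 2):
  t = 1.0000: term = 6.884878
  t = 2.0000: term = 494.741702
Convexity = (1/P) * sum = 501.626580 / 96.516554 = 5.197311

Answer: Convexity = 5.1973


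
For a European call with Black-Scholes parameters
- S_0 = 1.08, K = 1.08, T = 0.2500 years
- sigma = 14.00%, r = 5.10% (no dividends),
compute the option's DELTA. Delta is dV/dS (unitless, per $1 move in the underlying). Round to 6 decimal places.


d1 = 0.2171428571; d2 = 0.1471428571
phi(d1) = 0.3896470135; exp(-qT) = 1.0000000000; exp(-rT) = 0.9873309369
N(d1) = 0.5859514923
Delta = exp(-qT) * N(d1) = 1.0000000000 * 0.5859514923 = 0.585951

Answer: Delta = 0.585951


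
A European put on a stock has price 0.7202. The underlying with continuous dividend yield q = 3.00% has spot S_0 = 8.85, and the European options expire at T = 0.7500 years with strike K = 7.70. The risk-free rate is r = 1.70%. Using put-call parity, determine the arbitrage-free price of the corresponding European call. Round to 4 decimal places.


Answer: Call price = 1.7709

Derivation:
Put-call parity: C - P = S_0 * exp(-qT) - K * exp(-rT).
S_0 * exp(-qT) = 8.8500 * 0.97775124 = 8.65309845
K * exp(-rT) = 7.7000 * 0.98733094 = 7.60244821
C = P + S*exp(-qT) - K*exp(-rT)
C = 0.7202 + 8.65309845 - 7.60244821 = 1.7709


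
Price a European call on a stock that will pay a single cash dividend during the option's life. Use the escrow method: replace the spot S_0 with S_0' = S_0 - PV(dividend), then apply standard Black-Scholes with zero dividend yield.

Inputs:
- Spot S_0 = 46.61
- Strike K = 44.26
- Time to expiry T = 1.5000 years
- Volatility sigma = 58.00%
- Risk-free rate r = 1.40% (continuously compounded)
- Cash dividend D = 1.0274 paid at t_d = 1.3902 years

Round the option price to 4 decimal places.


Answer: Price = 13.5041

Derivation:
PV(D) = D * exp(-r * t_d) = 1.0274 * 0.98072538 = 1.00759725
S_0' = S_0 - PV(D) = 46.6100 - 1.00759725 = 45.60240275
d1 = (ln(S_0'/K) + (r + sigma^2/2)*T) / (sigma*sqrt(T)) = 0.42680117
d2 = d1 - sigma*sqrt(T) = -0.28355086
exp(-rT) = 0.97921896
N(d1) = 0.66523792; N(d2) = 0.38837730
C = S_0' * N(d1) - K * exp(-rT) * N(d2) = 45.60240275 * 0.66523792 - 44.2600 * 0.97921896 * 0.38837730 = 13.5041


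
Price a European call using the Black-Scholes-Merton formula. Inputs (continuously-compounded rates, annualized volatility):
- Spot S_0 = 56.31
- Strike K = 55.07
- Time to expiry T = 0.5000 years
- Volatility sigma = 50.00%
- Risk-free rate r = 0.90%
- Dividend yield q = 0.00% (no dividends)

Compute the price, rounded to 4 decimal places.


Answer: Price = 8.5626

Derivation:
d1 = (ln(S/K) + (r - q + 0.5*sigma^2) * T) / (sigma * sqrt(T)) = 0.25248531
d2 = d1 - sigma * sqrt(T) = -0.10106808
exp(-rT) = 0.99551011; exp(-qT) = 1.00000000
C = S_0 * exp(-qT) * N(d1) - K * exp(-rT) * N(d2)
N(d1) = 0.59966701; N(d2) = 0.45974821
C = 56.3100 * 1.00000000 * 0.59966701 - 55.0700 * 0.99551011 * 0.45974821 = 8.5626


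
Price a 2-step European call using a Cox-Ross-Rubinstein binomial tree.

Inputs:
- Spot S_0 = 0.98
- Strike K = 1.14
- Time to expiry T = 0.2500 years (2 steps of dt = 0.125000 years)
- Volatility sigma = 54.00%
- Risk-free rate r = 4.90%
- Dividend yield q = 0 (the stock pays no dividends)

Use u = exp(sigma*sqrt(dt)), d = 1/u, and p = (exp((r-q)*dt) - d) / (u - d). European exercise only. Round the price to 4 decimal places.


Answer: Price = V(0,0) = 0.0641

Derivation:
dt = T/N = 0.125000
u = exp(sigma*sqrt(dt)) = 1.210361; d = 1/u = 0.826200
p = (exp((r-q)*dt) - d) / (u - d) = 0.468407
Discount per step: exp(-r*dt) = 0.993894
Stock lattice S(k, i) with i counting down-moves:
  k=0: S(0,0) = 0.9800
  k=1: S(1,0) = 1.1862; S(1,1) = 0.8097
  k=2: S(2,0) = 1.4357; S(2,1) = 0.9800; S(2,2) = 0.6690
Terminal payoffs V(N, i) = max(S_T - K, 0):
  V(2,0) = 0.295675; V(2,1) = 0.000000; V(2,2) = 0.000000
Backward induction: V(k, i) = exp(-r*dt) * [p * V(k+1, i) + (1-p) * V(k+1, i+1)].
  V(1,0) = exp(-r*dt) * [p*0.295675 + (1-p)*0.000000] = 0.137651
  V(1,1) = exp(-r*dt) * [p*0.000000 + (1-p)*0.000000] = 0.000000
  V(0,0) = exp(-r*dt) * [p*0.137651 + (1-p)*0.000000] = 0.064083


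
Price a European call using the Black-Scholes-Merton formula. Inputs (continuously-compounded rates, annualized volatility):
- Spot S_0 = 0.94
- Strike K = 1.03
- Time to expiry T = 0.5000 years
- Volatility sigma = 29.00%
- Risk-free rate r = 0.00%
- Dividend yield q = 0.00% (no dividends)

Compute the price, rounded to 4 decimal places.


d1 = (ln(S/K) + (r - q + 0.5*sigma^2) * T) / (sigma * sqrt(T)) = -0.34335743
d2 = d1 - sigma * sqrt(T) = -0.54841839
exp(-rT) = 1.00000000; exp(-qT) = 1.00000000
C = S_0 * exp(-qT) * N(d1) - K * exp(-rT) * N(d2)
N(d1) = 0.36566479; N(d2) = 0.29170232
C = 0.9400 * 1.00000000 * 0.36566479 - 1.0300 * 1.00000000 * 0.29170232 = 0.0433

Answer: Price = 0.0433


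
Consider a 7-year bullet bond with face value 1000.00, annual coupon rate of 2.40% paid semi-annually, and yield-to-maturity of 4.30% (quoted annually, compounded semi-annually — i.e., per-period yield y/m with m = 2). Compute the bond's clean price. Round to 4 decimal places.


Answer: Price = 886.1955

Derivation:
Coupon per period c = face * coupon_rate / m = 12.000000
Periods per year m = 2; per-period yield y/m = 0.021500
Number of cashflows N = 14
Cashflows (t years, CF_t, discount factor 1/(1+y/m)^(m*t), PV):
  t = 0.5000: CF_t = 12.000000, DF = 0.978953, PV = 11.747430
  t = 1.0000: CF_t = 12.000000, DF = 0.958348, PV = 11.500176
  t = 1.5000: CF_t = 12.000000, DF = 0.938177, PV = 11.258127
  t = 2.0000: CF_t = 12.000000, DF = 0.918431, PV = 11.021172
  t = 2.5000: CF_t = 12.000000, DF = 0.899100, PV = 10.789204
  t = 3.0000: CF_t = 12.000000, DF = 0.880177, PV = 10.562118
  t = 3.5000: CF_t = 12.000000, DF = 0.861651, PV = 10.339812
  t = 4.0000: CF_t = 12.000000, DF = 0.843515, PV = 10.122185
  t = 4.5000: CF_t = 12.000000, DF = 0.825762, PV = 9.909139
  t = 5.0000: CF_t = 12.000000, DF = 0.808381, PV = 9.700576
  t = 5.5000: CF_t = 12.000000, DF = 0.791367, PV = 9.496404
  t = 6.0000: CF_t = 12.000000, DF = 0.774711, PV = 9.296528
  t = 6.5000: CF_t = 12.000000, DF = 0.758405, PV = 9.100860
  t = 7.0000: CF_t = 1012.000000, DF = 0.742442, PV = 751.351779
Price P = sum_t PV_t = 886.195510


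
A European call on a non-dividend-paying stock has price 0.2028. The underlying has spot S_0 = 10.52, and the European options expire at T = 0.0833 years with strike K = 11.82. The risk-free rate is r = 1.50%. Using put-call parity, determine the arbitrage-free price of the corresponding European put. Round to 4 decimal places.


Answer: Put price = 1.4880

Derivation:
Put-call parity: C - P = S_0 * exp(-qT) - K * exp(-rT).
S_0 * exp(-qT) = 10.5200 * 1.00000000 = 10.52000000
K * exp(-rT) = 11.8200 * 0.99875128 = 11.80524013
P = C - S*exp(-qT) + K*exp(-rT)
P = 0.2028 - 10.52000000 + 11.80524013 = 1.4880


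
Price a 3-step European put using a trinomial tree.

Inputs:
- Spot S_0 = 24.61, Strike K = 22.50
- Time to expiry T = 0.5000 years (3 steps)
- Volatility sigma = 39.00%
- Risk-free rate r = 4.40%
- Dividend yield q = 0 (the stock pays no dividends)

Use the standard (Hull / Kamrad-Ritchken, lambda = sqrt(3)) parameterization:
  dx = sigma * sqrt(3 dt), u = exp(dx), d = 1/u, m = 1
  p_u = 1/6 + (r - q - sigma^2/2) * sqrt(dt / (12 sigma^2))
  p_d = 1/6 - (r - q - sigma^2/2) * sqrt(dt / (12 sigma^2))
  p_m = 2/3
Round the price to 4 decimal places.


Answer: Price = V(0,0) = 1.5032

Derivation:
dt = T/N = 0.166667; dx = sigma*sqrt(3*dt) = 0.275772
u = exp(dx) = 1.317547; d = 1/u = 0.758986
p_u = 0.156982, p_m = 0.666667, p_d = 0.176352
Discount per step: exp(-r*dt) = 0.992693
Stock lattice S(k, j) with j the centered position index:
  k=0: S(0,+0) = 24.6100
  k=1: S(1,-1) = 18.6787; S(1,+0) = 24.6100; S(1,+1) = 32.4248
  k=2: S(2,-2) = 14.1768; S(2,-1) = 18.6787; S(2,+0) = 24.6100; S(2,+1) = 32.4248; S(2,+2) = 42.7212
  k=3: S(3,-3) = 10.7600; S(3,-2) = 14.1768; S(3,-1) = 18.6787; S(3,+0) = 24.6100; S(3,+1) = 32.4248; S(3,+2) = 42.7212; S(3,+3) = 56.2872
Terminal payoffs V(N, j) = max(K - S_T, 0):
  V(3,-3) = 11.739974; V(3,-2) = 8.323161; V(3,-1) = 3.821349; V(3,+0) = 0.000000; V(3,+1) = 0.000000; V(3,+2) = 0.000000; V(3,+3) = 0.000000
Backward induction: V(k, j) = exp(-r*dt) * [p_u * V(k+1, j+1) + p_m * V(k+1, j) + p_d * V(k+1, j-1)]
  V(2,-2) = exp(-r*dt) * [p_u*3.821349 + p_m*8.323161 + p_d*11.739974] = 8.158967
  V(2,-1) = exp(-r*dt) * [p_u*0.000000 + p_m*3.821349 + p_d*8.323161] = 3.986030
  V(2,+0) = exp(-r*dt) * [p_u*0.000000 + p_m*0.000000 + p_d*3.821349] = 0.668977
  V(2,+1) = exp(-r*dt) * [p_u*0.000000 + p_m*0.000000 + p_d*0.000000] = 0.000000
  V(2,+2) = exp(-r*dt) * [p_u*0.000000 + p_m*0.000000 + p_d*0.000000] = 0.000000
  V(1,-1) = exp(-r*dt) * [p_u*0.668977 + p_m*3.986030 + p_d*8.158967] = 4.170522
  V(1,+0) = exp(-r*dt) * [p_u*0.000000 + p_m*0.668977 + p_d*3.986030] = 1.140533
  V(1,+1) = exp(-r*dt) * [p_u*0.000000 + p_m*0.000000 + p_d*0.668977] = 0.117113
  V(0,+0) = exp(-r*dt) * [p_u*0.117113 + p_m*1.140533 + p_d*4.170522] = 1.503155


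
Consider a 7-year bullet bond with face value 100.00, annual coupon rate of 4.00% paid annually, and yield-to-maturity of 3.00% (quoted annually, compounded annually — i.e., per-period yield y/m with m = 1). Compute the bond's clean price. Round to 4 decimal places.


Coupon per period c = face * coupon_rate / m = 4.000000
Periods per year m = 1; per-period yield y/m = 0.030000
Number of cashflows N = 7
Cashflows (t years, CF_t, discount factor 1/(1+y/m)^(m*t), PV):
  t = 1.0000: CF_t = 4.000000, DF = 0.970874, PV = 3.883495
  t = 2.0000: CF_t = 4.000000, DF = 0.942596, PV = 3.770384
  t = 3.0000: CF_t = 4.000000, DF = 0.915142, PV = 3.660567
  t = 4.0000: CF_t = 4.000000, DF = 0.888487, PV = 3.553948
  t = 5.0000: CF_t = 4.000000, DF = 0.862609, PV = 3.450435
  t = 6.0000: CF_t = 4.000000, DF = 0.837484, PV = 3.349937
  t = 7.0000: CF_t = 104.000000, DF = 0.813092, PV = 84.561517
Price P = sum_t PV_t = 106.230283

Answer: Price = 106.2303


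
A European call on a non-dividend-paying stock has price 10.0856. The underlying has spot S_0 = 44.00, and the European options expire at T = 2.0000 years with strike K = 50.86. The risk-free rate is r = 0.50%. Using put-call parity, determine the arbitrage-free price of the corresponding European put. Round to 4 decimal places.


Answer: Put price = 16.4395

Derivation:
Put-call parity: C - P = S_0 * exp(-qT) - K * exp(-rT).
S_0 * exp(-qT) = 44.0000 * 1.00000000 = 44.00000000
K * exp(-rT) = 50.8600 * 0.99004983 = 50.35393454
P = C - S*exp(-qT) + K*exp(-rT)
P = 10.0856 - 44.00000000 + 50.35393454 = 16.4395


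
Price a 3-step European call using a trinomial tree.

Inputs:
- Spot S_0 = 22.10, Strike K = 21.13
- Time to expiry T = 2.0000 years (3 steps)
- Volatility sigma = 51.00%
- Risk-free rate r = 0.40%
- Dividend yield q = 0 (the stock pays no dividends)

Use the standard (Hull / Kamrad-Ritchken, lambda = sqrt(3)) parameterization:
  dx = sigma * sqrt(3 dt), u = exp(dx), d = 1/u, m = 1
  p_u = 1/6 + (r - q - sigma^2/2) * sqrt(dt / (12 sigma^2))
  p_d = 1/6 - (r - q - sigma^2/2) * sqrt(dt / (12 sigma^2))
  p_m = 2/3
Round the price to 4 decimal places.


dt = T/N = 0.666667; dx = sigma*sqrt(3*dt) = 0.721249
u = exp(dx) = 2.057001; d = 1/u = 0.486145
p_u = 0.108411, p_m = 0.666667, p_d = 0.224922
Discount per step: exp(-r*dt) = 0.997337
Stock lattice S(k, j) with j the centered position index:
  k=0: S(0,+0) = 22.1000
  k=1: S(1,-1) = 10.7438; S(1,+0) = 22.1000; S(1,+1) = 45.4597
  k=2: S(2,-2) = 5.2230; S(2,-1) = 10.7438; S(2,+0) = 22.1000; S(2,+1) = 45.4597; S(2,+2) = 93.5107
  k=3: S(3,-3) = 2.5392; S(3,-2) = 5.2230; S(3,-1) = 10.7438; S(3,+0) = 22.1000; S(3,+1) = 45.4597; S(3,+2) = 93.5107; S(3,+3) = 192.3515
Terminal payoffs V(N, j) = max(S_T - K, 0):
  V(3,-3) = 0.000000; V(3,-2) = 0.000000; V(3,-1) = 0.000000; V(3,+0) = 0.970000; V(3,+1) = 24.329714; V(3,+2) = 72.380660; V(3,+3) = 171.221487
Backward induction: V(k, j) = exp(-r*dt) * [p_u * V(k+1, j+1) + p_m * V(k+1, j) + p_d * V(k+1, j-1)]
  V(2,-2) = exp(-r*dt) * [p_u*0.000000 + p_m*0.000000 + p_d*0.000000] = 0.000000
  V(2,-1) = exp(-r*dt) * [p_u*0.970000 + p_m*0.000000 + p_d*0.000000] = 0.104879
  V(2,+0) = exp(-r*dt) * [p_u*24.329714 + p_m*0.970000 + p_d*0.000000] = 3.275535
  V(2,+1) = exp(-r*dt) * [p_u*72.380660 + p_m*24.329714 + p_d*0.970000] = 24.220187
  V(2,+2) = exp(-r*dt) * [p_u*171.221487 + p_m*72.380660 + p_d*24.329714] = 72.095884
  V(1,-1) = exp(-r*dt) * [p_u*3.275535 + p_m*0.104879 + p_d*0.000000] = 0.423892
  V(1,+0) = exp(-r*dt) * [p_u*24.220187 + p_m*3.275535 + p_d*0.104879] = 4.820149
  V(1,+1) = exp(-r*dt) * [p_u*72.095884 + p_m*24.220187 + p_d*3.275535] = 24.633758
  V(0,+0) = exp(-r*dt) * [p_u*24.633758 + p_m*4.820149 + p_d*0.423892] = 5.963428

Answer: Price = V(0,0) = 5.9634


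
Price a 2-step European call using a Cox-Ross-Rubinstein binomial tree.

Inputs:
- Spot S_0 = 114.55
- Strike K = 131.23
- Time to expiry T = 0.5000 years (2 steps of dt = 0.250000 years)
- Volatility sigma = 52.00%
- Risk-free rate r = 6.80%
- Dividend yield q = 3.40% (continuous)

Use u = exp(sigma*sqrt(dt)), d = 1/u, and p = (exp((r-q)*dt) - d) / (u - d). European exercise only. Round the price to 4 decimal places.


dt = T/N = 0.250000
u = exp(sigma*sqrt(dt)) = 1.296930; d = 1/u = 0.771052
p = (exp((r-q)*dt) - d) / (u - d) = 0.451596
Discount per step: exp(-r*dt) = 0.983144
Stock lattice S(k, i) with i counting down-moves:
  k=0: S(0,0) = 114.5500
  k=1: S(1,0) = 148.5633; S(1,1) = 88.3240
  k=2: S(2,0) = 192.6763; S(2,1) = 114.5500; S(2,2) = 68.1023
Terminal payoffs V(N, i) = max(S_T - K, 0):
  V(2,0) = 61.446267; V(2,1) = 0.000000; V(2,2) = 0.000000
Backward induction: V(k, i) = exp(-r*dt) * [p * V(k+1, i) + (1-p) * V(k+1, i+1)].
  V(1,0) = exp(-r*dt) * [p*61.446267 + (1-p)*0.000000] = 27.281146
  V(1,1) = exp(-r*dt) * [p*0.000000 + (1-p)*0.000000] = 0.000000
  V(0,0) = exp(-r*dt) * [p*27.281146 + (1-p)*0.000000] = 12.112386

Answer: Price = V(0,0) = 12.1124


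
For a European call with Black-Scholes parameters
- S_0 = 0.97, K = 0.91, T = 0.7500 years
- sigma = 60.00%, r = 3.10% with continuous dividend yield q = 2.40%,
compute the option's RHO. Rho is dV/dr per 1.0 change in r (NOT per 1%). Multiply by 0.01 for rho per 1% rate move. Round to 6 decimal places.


Answer: Rho = 0.299760

Derivation:
d1 = 0.3927934660; d2 = -0.1268217763
phi(d1) = 0.3693236620; exp(-qT) = 0.9821610324; exp(-rT) = 0.9770181987
N(d2) = 0.4495407300
Rho = K*T*exp(-rT)*N(d2) = 0.9100 * 0.7500 * 0.9770181987 * 0.4495407300 = 0.299760


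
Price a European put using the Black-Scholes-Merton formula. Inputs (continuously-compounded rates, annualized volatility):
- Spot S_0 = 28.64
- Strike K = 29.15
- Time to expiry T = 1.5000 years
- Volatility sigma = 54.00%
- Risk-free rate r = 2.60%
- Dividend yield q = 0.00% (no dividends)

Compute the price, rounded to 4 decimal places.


Answer: Price = 7.0439

Derivation:
d1 = (ln(S/K) + (r - q + 0.5*sigma^2) * T) / (sigma * sqrt(T)) = 0.36296211
d2 = d1 - sigma * sqrt(T) = -0.29840012
exp(-rT) = 0.96175071; exp(-qT) = 1.00000000
P = K * exp(-rT) * N(-d2) - S_0 * exp(-qT) * N(-d1)
N(-d1) = 0.35831660; N(-d2) = 0.61730110
P = 29.1500 * 0.96175071 * 0.61730110 - 28.6400 * 1.00000000 * 0.35831660 = 7.0439


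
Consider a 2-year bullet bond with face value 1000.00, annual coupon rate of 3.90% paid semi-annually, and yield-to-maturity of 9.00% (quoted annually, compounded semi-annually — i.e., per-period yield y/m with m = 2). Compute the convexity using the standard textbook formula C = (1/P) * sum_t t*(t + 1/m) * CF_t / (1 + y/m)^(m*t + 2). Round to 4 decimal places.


Answer: Convexity = 4.3966

Derivation:
Coupon per period c = face * coupon_rate / m = 19.500000
Periods per year m = 2; per-period yield y/m = 0.045000
Number of cashflows N = 4
Cashflows (t years, CF_t, discount factor 1/(1+y/m)^(m*t), PV):
  t = 0.5000: CF_t = 19.500000, DF = 0.956938, PV = 18.660287
  t = 1.0000: CF_t = 19.500000, DF = 0.915730, PV = 17.856734
  t = 1.5000: CF_t = 19.500000, DF = 0.876297, PV = 17.087784
  t = 2.0000: CF_t = 1019.500000, DF = 0.838561, PV = 854.913290
Price P = sum_t PV_t = 908.518095
Convexity numerator sum_t t*(t + 1/m) * CF_t / (1+y/m)^(m*t + 2):
  t = 0.5000: term = 8.543892
  t = 1.0000: term = 24.527919
  t = 1.5000: term = 46.943386
  t = 2.0000: term = 3914.348526
Convexity = (1/P) * sum = 3994.363723 / 908.518095 = 4.396570


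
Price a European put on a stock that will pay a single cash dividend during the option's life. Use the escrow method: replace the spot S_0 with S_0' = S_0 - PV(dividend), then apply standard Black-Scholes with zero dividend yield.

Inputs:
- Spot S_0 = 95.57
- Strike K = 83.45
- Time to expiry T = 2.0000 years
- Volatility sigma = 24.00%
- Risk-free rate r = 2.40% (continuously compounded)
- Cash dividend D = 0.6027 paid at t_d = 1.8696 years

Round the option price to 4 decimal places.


PV(D) = D * exp(-r * t_d) = 0.6027 * 0.95612139 = 0.57625436
S_0' = S_0 - PV(D) = 95.5700 - 0.57625436 = 94.99374564
d1 = (ln(S_0'/K) + (r + sigma^2/2)*T) / (sigma*sqrt(T)) = 0.69285682
d2 = d1 - sigma*sqrt(T) = 0.35344557
exp(-rT) = 0.95313379
N(-d1) = 0.24419970; N(-d2) = 0.36187721
P = K * exp(-rT) * N(-d2) - S_0' * N(-d1) = 83.4500 * 0.95313379 * 0.36187721 - 94.99374564 * 0.24419970 = 5.5859

Answer: Price = 5.5859


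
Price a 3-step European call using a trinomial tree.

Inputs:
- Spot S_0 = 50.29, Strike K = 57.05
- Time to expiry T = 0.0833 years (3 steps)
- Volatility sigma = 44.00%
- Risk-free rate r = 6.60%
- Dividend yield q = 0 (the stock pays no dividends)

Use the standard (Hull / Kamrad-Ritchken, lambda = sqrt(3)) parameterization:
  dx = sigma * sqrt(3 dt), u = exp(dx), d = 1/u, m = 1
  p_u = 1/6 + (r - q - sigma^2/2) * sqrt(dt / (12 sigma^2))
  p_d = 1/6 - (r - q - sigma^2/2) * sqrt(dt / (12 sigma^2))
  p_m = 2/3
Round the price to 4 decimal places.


Answer: Price = V(0,0) = 0.4959

Derivation:
dt = T/N = 0.027767; dx = sigma*sqrt(3*dt) = 0.126992
u = exp(dx) = 1.135408; d = 1/u = 0.880741
p_u = 0.163299, p_m = 0.666667, p_d = 0.170034
Discount per step: exp(-r*dt) = 0.998169
Stock lattice S(k, j) with j the centered position index:
  k=0: S(0,+0) = 50.2900
  k=1: S(1,-1) = 44.2925; S(1,+0) = 50.2900; S(1,+1) = 57.0996
  k=2: S(2,-2) = 39.0102; S(2,-1) = 44.2925; S(2,+0) = 50.2900; S(2,+1) = 57.0996; S(2,+2) = 64.8314
  k=3: S(3,-3) = 34.3579; S(3,-2) = 39.0102; S(3,-1) = 44.2925; S(3,+0) = 50.2900; S(3,+1) = 57.0996; S(3,+2) = 64.8314; S(3,+3) = 73.6100
Terminal payoffs V(N, j) = max(S_T - K, 0):
  V(3,-3) = 0.000000; V(3,-2) = 0.000000; V(3,-1) = 0.000000; V(3,+0) = 0.000000; V(3,+1) = 0.049645; V(3,+2) = 7.781368; V(3,+3) = 16.560024
Backward induction: V(k, j) = exp(-r*dt) * [p_u * V(k+1, j+1) + p_m * V(k+1, j) + p_d * V(k+1, j-1)]
  V(2,-2) = exp(-r*dt) * [p_u*0.000000 + p_m*0.000000 + p_d*0.000000] = 0.000000
  V(2,-1) = exp(-r*dt) * [p_u*0.000000 + p_m*0.000000 + p_d*0.000000] = 0.000000
  V(2,+0) = exp(-r*dt) * [p_u*0.049645 + p_m*0.000000 + p_d*0.000000] = 0.008092
  V(2,+1) = exp(-r*dt) * [p_u*7.781368 + p_m*0.049645 + p_d*0.000000] = 1.301403
  V(2,+2) = exp(-r*dt) * [p_u*16.560024 + p_m*7.781368 + p_d*0.049645] = 7.885798
  V(1,-1) = exp(-r*dt) * [p_u*0.008092 + p_m*0.000000 + p_d*0.000000] = 0.001319
  V(1,+0) = exp(-r*dt) * [p_u*1.301403 + p_m*0.008092 + p_d*0.000000] = 0.217514
  V(1,+1) = exp(-r*dt) * [p_u*7.885798 + p_m*1.301403 + p_d*0.008092] = 2.152776
  V(0,+0) = exp(-r*dt) * [p_u*2.152776 + p_m*0.217514 + p_d*0.001319] = 0.495871


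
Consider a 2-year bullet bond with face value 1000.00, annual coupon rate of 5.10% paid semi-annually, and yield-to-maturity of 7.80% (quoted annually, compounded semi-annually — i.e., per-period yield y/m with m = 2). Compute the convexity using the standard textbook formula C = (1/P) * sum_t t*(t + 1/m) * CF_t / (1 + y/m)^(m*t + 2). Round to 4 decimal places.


Coupon per period c = face * coupon_rate / m = 25.500000
Periods per year m = 2; per-period yield y/m = 0.039000
Number of cashflows N = 4
Cashflows (t years, CF_t, discount factor 1/(1+y/m)^(m*t), PV):
  t = 0.5000: CF_t = 25.500000, DF = 0.962464, PV = 24.542830
  t = 1.0000: CF_t = 25.500000, DF = 0.926337, PV = 23.621588
  t = 1.5000: CF_t = 25.500000, DF = 0.891566, PV = 22.734926
  t = 2.0000: CF_t = 1025.500000, DF = 0.858100, PV = 879.981363
Price P = sum_t PV_t = 950.880706
Convexity numerator sum_t t*(t + 1/m) * CF_t / (1+y/m)^(m*t + 2):
  t = 0.5000: term = 11.367463
  t = 1.0000: term = 32.822318
  t = 1.5000: term = 63.180593
  t = 2.0000: term = 4075.795483
Convexity = (1/P) * sum = 4183.165857 / 950.880706 = 4.399254

Answer: Convexity = 4.3993


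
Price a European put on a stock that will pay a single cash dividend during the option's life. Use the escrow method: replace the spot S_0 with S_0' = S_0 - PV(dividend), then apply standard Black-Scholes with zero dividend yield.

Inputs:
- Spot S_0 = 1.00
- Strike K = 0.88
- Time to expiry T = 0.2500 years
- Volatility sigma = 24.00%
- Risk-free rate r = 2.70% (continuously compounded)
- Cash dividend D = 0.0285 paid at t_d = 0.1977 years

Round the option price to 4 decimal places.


PV(D) = D * exp(-r * t_d) = 0.0285 * 0.99467632 = 0.02834828
S_0' = S_0 - PV(D) = 1.0000 - 0.02834828 = 0.97165172
d1 = (ln(S_0'/K) + (r + sigma^2/2)*T) / (sigma*sqrt(T)) = 0.94187938
d2 = d1 - sigma*sqrt(T) = 0.82187938
exp(-rT) = 0.99327273
N(-d1) = 0.17312720; N(-d2) = 0.20557278
P = K * exp(-rT) * N(-d2) - S_0' * N(-d1) = 0.8800 * 0.99327273 * 0.20557278 - 0.97165172 * 0.17312720 = 0.0115

Answer: Price = 0.0115


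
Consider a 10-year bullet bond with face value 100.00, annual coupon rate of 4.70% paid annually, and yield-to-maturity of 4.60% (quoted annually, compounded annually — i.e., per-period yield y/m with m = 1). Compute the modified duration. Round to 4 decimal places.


Coupon per period c = face * coupon_rate / m = 4.700000
Periods per year m = 1; per-period yield y/m = 0.046000
Number of cashflows N = 10
Cashflows (t years, CF_t, discount factor 1/(1+y/m)^(m*t), PV):
  t = 1.0000: CF_t = 4.700000, DF = 0.956023, PV = 4.493308
  t = 2.0000: CF_t = 4.700000, DF = 0.913980, PV = 4.295705
  t = 3.0000: CF_t = 4.700000, DF = 0.873786, PV = 4.106793
  t = 4.0000: CF_t = 4.700000, DF = 0.835359, PV = 3.926188
  t = 5.0000: CF_t = 4.700000, DF = 0.798623, PV = 3.753526
  t = 6.0000: CF_t = 4.700000, DF = 0.763501, PV = 3.588457
  t = 7.0000: CF_t = 4.700000, DF = 0.729925, PV = 3.430647
  t = 8.0000: CF_t = 4.700000, DF = 0.697825, PV = 3.279777
  t = 9.0000: CF_t = 4.700000, DF = 0.667137, PV = 3.135543
  t = 10.0000: CF_t = 104.700000, DF = 0.637798, PV = 66.777451
Price P = sum_t PV_t = 100.787396
First compute Macaulay numerator sum_t t * PV_t:
  t * PV_t at t = 1.0000: 4.493308
  t * PV_t at t = 2.0000: 8.591411
  t * PV_t at t = 3.0000: 12.320379
  t * PV_t at t = 4.0000: 15.704753
  t * PV_t at t = 5.0000: 18.767630
  t * PV_t at t = 6.0000: 21.530742
  t * PV_t at t = 7.0000: 24.014531
  t * PV_t at t = 8.0000: 26.238220
  t * PV_t at t = 9.0000: 28.219883
  t * PV_t at t = 10.0000: 667.774509
Macaulay duration D = 827.655365 / 100.787396 = 8.211894
Modified duration = D / (1 + y/m) = 8.211894 / (1 + 0.046000) = 7.850759

Answer: Modified duration = 7.8508


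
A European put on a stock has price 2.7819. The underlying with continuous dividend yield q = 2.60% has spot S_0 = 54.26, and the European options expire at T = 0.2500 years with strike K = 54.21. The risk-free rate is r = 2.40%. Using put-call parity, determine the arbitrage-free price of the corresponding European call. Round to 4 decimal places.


Put-call parity: C - P = S_0 * exp(-qT) - K * exp(-rT).
S_0 * exp(-qT) = 54.2600 * 0.99352108 = 53.90845376
K * exp(-rT) = 54.2100 * 0.99401796 = 53.88571383
C = P + S*exp(-qT) - K*exp(-rT)
C = 2.7819 + 53.90845376 - 53.88571383 = 2.8046

Answer: Call price = 2.8046


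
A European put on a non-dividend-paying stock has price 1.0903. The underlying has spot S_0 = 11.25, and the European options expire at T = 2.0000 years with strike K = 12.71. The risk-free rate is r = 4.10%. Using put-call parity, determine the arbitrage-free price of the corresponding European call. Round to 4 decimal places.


Put-call parity: C - P = S_0 * exp(-qT) - K * exp(-rT).
S_0 * exp(-qT) = 11.2500 * 1.00000000 = 11.25000000
K * exp(-rT) = 12.7100 * 0.92127196 = 11.70936660
C = P + S*exp(-qT) - K*exp(-rT)
C = 1.0903 + 11.25000000 - 11.70936660 = 0.6309

Answer: Call price = 0.6309


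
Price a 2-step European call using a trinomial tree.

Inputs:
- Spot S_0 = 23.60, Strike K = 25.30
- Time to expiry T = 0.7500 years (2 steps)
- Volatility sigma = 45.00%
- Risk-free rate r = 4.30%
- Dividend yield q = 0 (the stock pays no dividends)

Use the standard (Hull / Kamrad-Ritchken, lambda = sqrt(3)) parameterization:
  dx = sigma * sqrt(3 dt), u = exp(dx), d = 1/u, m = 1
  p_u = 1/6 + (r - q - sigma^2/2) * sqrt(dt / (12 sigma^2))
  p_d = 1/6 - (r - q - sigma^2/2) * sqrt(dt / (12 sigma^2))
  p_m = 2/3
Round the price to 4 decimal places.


dt = T/N = 0.375000; dx = sigma*sqrt(3*dt) = 0.477297
u = exp(dx) = 1.611712; d = 1/u = 0.620458
p_u = 0.143784, p_m = 0.666667, p_d = 0.189549
Discount per step: exp(-r*dt) = 0.984004
Stock lattice S(k, j) with j the centered position index:
  k=0: S(0,+0) = 23.6000
  k=1: S(1,-1) = 14.6428; S(1,+0) = 23.6000; S(1,+1) = 38.0364
  k=2: S(2,-2) = 9.0853; S(2,-1) = 14.6428; S(2,+0) = 23.6000; S(2,+1) = 38.0364; S(2,+2) = 61.3037
Terminal payoffs V(N, j) = max(S_T - K, 0):
  V(2,-2) = 0.000000; V(2,-1) = 0.000000; V(2,+0) = 0.000000; V(2,+1) = 12.736407; V(2,+2) = 36.003741
Backward induction: V(k, j) = exp(-r*dt) * [p_u * V(k+1, j+1) + p_m * V(k+1, j) + p_d * V(k+1, j-1)]
  V(1,-1) = exp(-r*dt) * [p_u*0.000000 + p_m*0.000000 + p_d*0.000000] = 0.000000
  V(1,+0) = exp(-r*dt) * [p_u*12.736407 + p_m*0.000000 + p_d*0.000000] = 1.801998
  V(1,+1) = exp(-r*dt) * [p_u*36.003741 + p_m*12.736407 + p_d*0.000000] = 13.449072
  V(0,+0) = exp(-r*dt) * [p_u*13.449072 + p_m*1.801998 + p_d*0.000000] = 3.084944

Answer: Price = V(0,0) = 3.0849


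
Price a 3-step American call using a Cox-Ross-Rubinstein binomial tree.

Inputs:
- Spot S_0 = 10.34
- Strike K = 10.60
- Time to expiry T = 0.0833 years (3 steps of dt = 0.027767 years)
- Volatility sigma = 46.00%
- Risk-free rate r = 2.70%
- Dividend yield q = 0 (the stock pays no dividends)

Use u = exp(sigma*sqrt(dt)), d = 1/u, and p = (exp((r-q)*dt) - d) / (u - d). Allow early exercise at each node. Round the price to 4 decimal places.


Answer: Price = V(0,0) = 0.4807

Derivation:
dt = T/N = 0.027767
u = exp(sigma*sqrt(dt)) = 1.079666; d = 1/u = 0.926213
p = (exp((r-q)*dt) - d) / (u - d) = 0.485734
Discount per step: exp(-r*dt) = 0.999251
Stock lattice S(k, i) with i counting down-moves:
  k=0: S(0,0) = 10.3400
  k=1: S(1,0) = 11.1637; S(1,1) = 9.5770
  k=2: S(2,0) = 12.0531; S(2,1) = 10.3400; S(2,2) = 8.8704
  k=3: S(3,0) = 13.0133; S(3,1) = 11.1637; S(3,2) = 9.5770; S(3,3) = 8.2159
Terminal payoffs V(N, i) = max(S_T - K, 0):
  V(3,0) = 2.413325; V(3,1) = 0.563742; V(3,2) = 0.000000; V(3,3) = 0.000000
Backward induction: V(k, i) = exp(-r*dt) * [p * V(k+1, i) + (1-p) * V(k+1, i+1)]; then take max(V_cont, immediate exercise) for American.
  V(2,0) = exp(-r*dt) * [p*2.413325 + (1-p)*0.563742] = 1.461052; exercise = 1.453108; V(2,0) = max -> 1.461052
  V(2,1) = exp(-r*dt) * [p*0.563742 + (1-p)*0.000000] = 0.273623; exercise = 0.000000; V(2,1) = max -> 0.273623
  V(2,2) = exp(-r*dt) * [p*0.000000 + (1-p)*0.000000] = 0.000000; exercise = 0.000000; V(2,2) = max -> 0.000000
  V(1,0) = exp(-r*dt) * [p*1.461052 + (1-p)*0.273623] = 0.849760; exercise = 0.563742; V(1,0) = max -> 0.849760
  V(1,1) = exp(-r*dt) * [p*0.273623 + (1-p)*0.000000] = 0.132809; exercise = 0.000000; V(1,1) = max -> 0.132809
  V(0,0) = exp(-r*dt) * [p*0.849760 + (1-p)*0.132809] = 0.480696; exercise = 0.000000; V(0,0) = max -> 0.480696


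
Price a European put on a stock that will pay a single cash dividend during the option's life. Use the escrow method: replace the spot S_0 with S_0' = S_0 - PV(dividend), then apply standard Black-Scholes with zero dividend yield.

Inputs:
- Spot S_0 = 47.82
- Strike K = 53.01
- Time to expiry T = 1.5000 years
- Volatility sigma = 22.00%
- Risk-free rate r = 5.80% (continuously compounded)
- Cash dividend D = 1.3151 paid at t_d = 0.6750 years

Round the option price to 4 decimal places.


PV(D) = D * exp(-r * t_d) = 1.3151 * 0.96160646 = 1.26460865
S_0' = S_0 - PV(D) = 47.8200 - 1.26460865 = 46.55539135
d1 = (ln(S_0'/K) + (r + sigma^2/2)*T) / (sigma*sqrt(T)) = -0.02426390
d2 = d1 - sigma*sqrt(T) = -0.29370777
exp(-rT) = 0.91667710
N(-d1) = 0.50967895; N(-d2) = 0.61550939
P = K * exp(-rT) * N(-d2) - S_0' * N(-d1) = 53.0100 * 0.91667710 * 0.61550939 - 46.55539135 * 0.50967895 = 6.1812

Answer: Price = 6.1812


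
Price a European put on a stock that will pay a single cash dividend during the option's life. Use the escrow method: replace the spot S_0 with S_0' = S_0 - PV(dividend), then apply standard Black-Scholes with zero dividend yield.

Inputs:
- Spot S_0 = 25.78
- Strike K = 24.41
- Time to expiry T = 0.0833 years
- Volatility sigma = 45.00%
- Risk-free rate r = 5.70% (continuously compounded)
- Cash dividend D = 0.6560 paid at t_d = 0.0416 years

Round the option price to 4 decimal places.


Answer: Price = 0.9064

Derivation:
PV(D) = D * exp(-r * t_d) = 0.6560 * 0.99763161 = 0.65444634
S_0' = S_0 - PV(D) = 25.7800 - 0.65444634 = 25.12555366
d1 = (ln(S_0'/K) + (r + sigma^2/2)*T) / (sigma*sqrt(T)) = 0.32395632
d2 = d1 - sigma*sqrt(T) = 0.19407849
exp(-rT) = 0.99526315
N(-d1) = 0.37298555; N(-d2) = 0.42305721
P = K * exp(-rT) * N(-d2) - S_0' * N(-d1) = 24.4100 * 0.99526315 * 0.42305721 - 25.12555366 * 0.37298555 = 0.9064


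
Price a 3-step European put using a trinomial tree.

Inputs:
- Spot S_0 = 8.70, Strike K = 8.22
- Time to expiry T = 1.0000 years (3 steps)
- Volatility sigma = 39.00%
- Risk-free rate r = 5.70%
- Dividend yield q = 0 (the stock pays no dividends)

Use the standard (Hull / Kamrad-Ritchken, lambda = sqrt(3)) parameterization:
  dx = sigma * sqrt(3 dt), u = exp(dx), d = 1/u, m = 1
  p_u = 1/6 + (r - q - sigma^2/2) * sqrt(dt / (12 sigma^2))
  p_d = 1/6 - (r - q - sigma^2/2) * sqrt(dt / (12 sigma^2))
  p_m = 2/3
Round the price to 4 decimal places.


dt = T/N = 0.333333; dx = sigma*sqrt(3*dt) = 0.390000
u = exp(dx) = 1.476981; d = 1/u = 0.677057
p_u = 0.158526, p_m = 0.666667, p_d = 0.174808
Discount per step: exp(-r*dt) = 0.981179
Stock lattice S(k, j) with j the centered position index:
  k=0: S(0,+0) = 8.7000
  k=1: S(1,-1) = 5.8904; S(1,+0) = 8.7000; S(1,+1) = 12.8497
  k=2: S(2,-2) = 3.9881; S(2,-1) = 5.8904; S(2,+0) = 8.7000; S(2,+1) = 12.8497; S(2,+2) = 18.9788
  k=3: S(3,-3) = 2.7002; S(3,-2) = 3.9881; S(3,-1) = 5.8904; S(3,+0) = 8.7000; S(3,+1) = 12.8497; S(3,+2) = 18.9788; S(3,+3) = 28.0313
Terminal payoffs V(N, j) = max(K - S_T, 0):
  V(3,-3) = 5.519808; V(3,-2) = 4.231868; V(3,-1) = 2.329605; V(3,+0) = 0.000000; V(3,+1) = 0.000000; V(3,+2) = 0.000000; V(3,+3) = 0.000000
Backward induction: V(k, j) = exp(-r*dt) * [p_u * V(k+1, j+1) + p_m * V(k+1, j) + p_d * V(k+1, j-1)]
  V(2,-2) = exp(-r*dt) * [p_u*2.329605 + p_m*4.231868 + p_d*5.519808] = 4.077244
  V(2,-1) = exp(-r*dt) * [p_u*0.000000 + p_m*2.329605 + p_d*4.231868] = 2.249681
  V(2,+0) = exp(-r*dt) * [p_u*0.000000 + p_m*0.000000 + p_d*2.329605] = 0.399569
  V(2,+1) = exp(-r*dt) * [p_u*0.000000 + p_m*0.000000 + p_d*0.000000] = 0.000000
  V(2,+2) = exp(-r*dt) * [p_u*0.000000 + p_m*0.000000 + p_d*0.000000] = 0.000000
  V(1,-1) = exp(-r*dt) * [p_u*0.399569 + p_m*2.249681 + p_d*4.077244] = 2.233029
  V(1,+0) = exp(-r*dt) * [p_u*0.000000 + p_m*0.399569 + p_d*2.249681] = 0.647226
  V(1,+1) = exp(-r*dt) * [p_u*0.000000 + p_m*0.000000 + p_d*0.399569] = 0.068533
  V(0,+0) = exp(-r*dt) * [p_u*0.068533 + p_m*0.647226 + p_d*2.233029] = 0.817027

Answer: Price = V(0,0) = 0.8170


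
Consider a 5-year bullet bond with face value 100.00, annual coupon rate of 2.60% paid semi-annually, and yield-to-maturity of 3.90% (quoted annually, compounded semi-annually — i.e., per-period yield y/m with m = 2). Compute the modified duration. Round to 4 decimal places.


Answer: Modified duration = 4.6202

Derivation:
Coupon per period c = face * coupon_rate / m = 1.300000
Periods per year m = 2; per-period yield y/m = 0.019500
Number of cashflows N = 10
Cashflows (t years, CF_t, discount factor 1/(1+y/m)^(m*t), PV):
  t = 0.5000: CF_t = 1.300000, DF = 0.980873, PV = 1.275135
  t = 1.0000: CF_t = 1.300000, DF = 0.962112, PV = 1.250745
  t = 1.5000: CF_t = 1.300000, DF = 0.943709, PV = 1.226822
  t = 2.0000: CF_t = 1.300000, DF = 0.925659, PV = 1.203357
  t = 2.5000: CF_t = 1.300000, DF = 0.907954, PV = 1.180340
  t = 3.0000: CF_t = 1.300000, DF = 0.890588, PV = 1.157764
  t = 3.5000: CF_t = 1.300000, DF = 0.873553, PV = 1.135619
  t = 4.0000: CF_t = 1.300000, DF = 0.856845, PV = 1.113898
  t = 4.5000: CF_t = 1.300000, DF = 0.840456, PV = 1.092593
  t = 5.0000: CF_t = 101.300000, DF = 0.824380, PV = 83.509742
Price P = sum_t PV_t = 94.146016
First compute Macaulay numerator sum_t t * PV_t:
  t * PV_t at t = 0.5000: 0.637567
  t * PV_t at t = 1.0000: 1.250745
  t * PV_t at t = 1.5000: 1.840233
  t * PV_t at t = 2.0000: 2.406714
  t * PV_t at t = 2.5000: 2.950851
  t * PV_t at t = 3.0000: 3.473291
  t * PV_t at t = 3.5000: 3.974667
  t * PV_t at t = 4.0000: 4.455593
  t * PV_t at t = 4.5000: 4.916667
  t * PV_t at t = 5.0000: 417.548712
Macaulay duration D = 443.455041 / 94.146016 = 4.710290
Modified duration = D / (1 + y/m) = 4.710290 / (1 + 0.019500) = 4.620196


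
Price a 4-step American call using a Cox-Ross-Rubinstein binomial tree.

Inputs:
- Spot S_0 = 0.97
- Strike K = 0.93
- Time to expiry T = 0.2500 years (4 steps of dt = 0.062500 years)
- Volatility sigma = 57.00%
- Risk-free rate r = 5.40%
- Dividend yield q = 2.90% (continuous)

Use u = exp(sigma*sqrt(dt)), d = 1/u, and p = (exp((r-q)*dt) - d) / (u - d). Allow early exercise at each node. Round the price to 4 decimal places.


Answer: Price = V(0,0) = 0.1306

Derivation:
dt = T/N = 0.062500
u = exp(sigma*sqrt(dt)) = 1.153153; d = 1/u = 0.867188
p = (exp((r-q)*dt) - d) / (u - d) = 0.469903
Discount per step: exp(-r*dt) = 0.996631
Stock lattice S(k, i) with i counting down-moves:
  k=0: S(0,0) = 0.9700
  k=1: S(1,0) = 1.1186; S(1,1) = 0.8412
  k=2: S(2,0) = 1.2899; S(2,1) = 0.9700; S(2,2) = 0.7295
  k=3: S(3,0) = 1.4874; S(3,1) = 1.1186; S(3,2) = 0.8412; S(3,3) = 0.6326
  k=4: S(4,0) = 1.7152; S(4,1) = 1.2899; S(4,2) = 0.9700; S(4,3) = 0.7295; S(4,4) = 0.5486
Terminal payoffs V(N, i) = max(S_T - K, 0):
  V(4,0) = 0.785219; V(4,1) = 0.359869; V(4,2) = 0.040000; V(4,3) = 0.000000; V(4,4) = 0.000000
Backward induction: V(k, i) = exp(-r*dt) * [p * V(k+1, i) + (1-p) * V(k+1, i+1)]; then take max(V_cont, immediate exercise) for American.
  V(3,0) = exp(-r*dt) * [p*0.785219 + (1-p)*0.359869] = 0.557857; exercise = 0.557417; V(3,0) = max -> 0.557857
  V(3,1) = exp(-r*dt) * [p*0.359869 + (1-p)*0.040000] = 0.189666; exercise = 0.188558; V(3,1) = max -> 0.189666
  V(3,2) = exp(-r*dt) * [p*0.040000 + (1-p)*0.000000] = 0.018733; exercise = 0.000000; V(3,2) = max -> 0.018733
  V(3,3) = exp(-r*dt) * [p*0.000000 + (1-p)*0.000000] = 0.000000; exercise = 0.000000; V(3,3) = max -> 0.000000
  V(2,0) = exp(-r*dt) * [p*0.557857 + (1-p)*0.189666] = 0.361458; exercise = 0.359869; V(2,0) = max -> 0.361458
  V(2,1) = exp(-r*dt) * [p*0.189666 + (1-p)*0.018733] = 0.098721; exercise = 0.040000; V(2,1) = max -> 0.098721
  V(2,2) = exp(-r*dt) * [p*0.018733 + (1-p)*0.000000] = 0.008773; exercise = 0.000000; V(2,2) = max -> 0.008773
  V(1,0) = exp(-r*dt) * [p*0.361458 + (1-p)*0.098721] = 0.221434; exercise = 0.188558; V(1,0) = max -> 0.221434
  V(1,1) = exp(-r*dt) * [p*0.098721 + (1-p)*0.008773] = 0.050868; exercise = 0.000000; V(1,1) = max -> 0.050868
  V(0,0) = exp(-r*dt) * [p*0.221434 + (1-p)*0.050868] = 0.130576; exercise = 0.040000; V(0,0) = max -> 0.130576


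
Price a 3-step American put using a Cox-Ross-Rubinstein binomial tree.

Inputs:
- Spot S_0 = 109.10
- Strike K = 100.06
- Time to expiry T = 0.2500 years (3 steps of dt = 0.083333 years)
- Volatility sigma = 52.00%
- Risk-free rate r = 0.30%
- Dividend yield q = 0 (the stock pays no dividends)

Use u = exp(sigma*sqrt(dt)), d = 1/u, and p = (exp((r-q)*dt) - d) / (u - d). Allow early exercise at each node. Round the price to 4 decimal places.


Answer: Price = V(0,0) = 7.1866

Derivation:
dt = T/N = 0.083333
u = exp(sigma*sqrt(dt)) = 1.161963; d = 1/u = 0.860612
p = (exp((r-q)*dt) - d) / (u - d) = 0.463372
Discount per step: exp(-r*dt) = 0.999750
Stock lattice S(k, i) with i counting down-moves:
  k=0: S(0,0) = 109.1000
  k=1: S(1,0) = 126.7702; S(1,1) = 93.8928
  k=2: S(2,0) = 147.3023; S(2,1) = 109.1000; S(2,2) = 80.8053
  k=3: S(3,0) = 171.1599; S(3,1) = 126.7702; S(3,2) = 93.8928; S(3,3) = 69.5421
Terminal payoffs V(N, i) = max(K - S_T, 0):
  V(3,0) = 0.000000; V(3,1) = 0.000000; V(3,2) = 6.167189; V(3,3) = 30.517945
Backward induction: V(k, i) = exp(-r*dt) * [p * V(k+1, i) + (1-p) * V(k+1, i+1)]; then take max(V_cont, immediate exercise) for American.
  V(2,0) = exp(-r*dt) * [p*0.000000 + (1-p)*0.000000] = 0.000000; exercise = 0.000000; V(2,0) = max -> 0.000000
  V(2,1) = exp(-r*dt) * [p*0.000000 + (1-p)*6.167189] = 3.308658; exercise = 0.000000; V(2,1) = max -> 3.308658
  V(2,2) = exp(-r*dt) * [p*6.167189 + (1-p)*30.517945] = 19.229672; exercise = 19.254684; V(2,2) = max -> 19.254684
  V(1,0) = exp(-r*dt) * [p*0.000000 + (1-p)*3.308658] = 1.775074; exercise = 0.000000; V(1,0) = max -> 1.775074
  V(1,1) = exp(-r*dt) * [p*3.308658 + (1-p)*19.254684] = 11.862772; exercise = 6.167189; V(1,1) = max -> 11.862772
  V(0,0) = exp(-r*dt) * [p*1.775074 + (1-p)*11.862772] = 7.186616; exercise = 0.000000; V(0,0) = max -> 7.186616
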